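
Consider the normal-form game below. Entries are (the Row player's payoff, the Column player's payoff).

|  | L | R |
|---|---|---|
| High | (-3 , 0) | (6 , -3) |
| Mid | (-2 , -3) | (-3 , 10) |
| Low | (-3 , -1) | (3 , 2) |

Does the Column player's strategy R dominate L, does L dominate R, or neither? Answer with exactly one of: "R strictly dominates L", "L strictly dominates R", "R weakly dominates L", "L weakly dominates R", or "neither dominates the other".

Compare R to L across every action of the Row player: High: -3<0, Mid: 10>-3, Low: 2>-1.
R does better at Mid, Low but worse at High; neither strategy dominates the other.

neither dominates the other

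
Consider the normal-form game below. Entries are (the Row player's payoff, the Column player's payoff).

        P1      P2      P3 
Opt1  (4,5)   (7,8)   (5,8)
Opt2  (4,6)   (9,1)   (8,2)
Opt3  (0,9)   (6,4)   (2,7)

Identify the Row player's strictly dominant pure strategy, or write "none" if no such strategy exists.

none

Opt1 fails to dominate Opt2 at P1 (4=4).
Opt2 fails to dominate Opt1 at P1 (4=4).
Opt3 fails to dominate Opt1 at P1 (0<4).
No single strategy dominates all the others.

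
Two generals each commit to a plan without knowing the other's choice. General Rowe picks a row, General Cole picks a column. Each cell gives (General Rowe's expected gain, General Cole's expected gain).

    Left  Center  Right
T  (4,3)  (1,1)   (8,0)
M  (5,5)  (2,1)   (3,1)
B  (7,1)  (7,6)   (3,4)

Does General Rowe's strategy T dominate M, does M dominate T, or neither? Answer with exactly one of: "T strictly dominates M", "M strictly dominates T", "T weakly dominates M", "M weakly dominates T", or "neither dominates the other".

Compare T to M across every action of General Cole: Left: 4<5, Center: 1<2, Right: 8>3.
T does better at Right but worse at Left, Center; neither strategy dominates the other.

neither dominates the other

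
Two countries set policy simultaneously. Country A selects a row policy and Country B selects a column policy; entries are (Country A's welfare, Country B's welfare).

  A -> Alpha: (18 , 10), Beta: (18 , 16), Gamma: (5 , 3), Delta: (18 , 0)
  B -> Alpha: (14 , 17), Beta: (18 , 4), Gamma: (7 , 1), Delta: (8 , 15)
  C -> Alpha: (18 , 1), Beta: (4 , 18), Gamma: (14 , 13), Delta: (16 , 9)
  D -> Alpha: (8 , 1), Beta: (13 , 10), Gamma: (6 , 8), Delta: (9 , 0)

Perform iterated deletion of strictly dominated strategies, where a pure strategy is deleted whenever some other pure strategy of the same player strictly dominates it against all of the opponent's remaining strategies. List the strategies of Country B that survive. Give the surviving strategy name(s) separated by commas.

Alpha, Beta, Delta

For Country B, Beta strictly dominates Gamma on the remaining rows (A: 16>3, B: 4>1, C: 18>13, D: 10>8); eliminate Gamma.
For Country A, A strictly dominates D on the remaining columns (Alpha: 18>8, Beta: 18>13, Delta: 18>9); eliminate D.
Among the remaining strategies, none is strictly dominated by another pure strategy of the same player, so the elimination stops.
Surviving strategies — Country A: {A, B, C}; Country B: {Alpha, Beta, Delta}.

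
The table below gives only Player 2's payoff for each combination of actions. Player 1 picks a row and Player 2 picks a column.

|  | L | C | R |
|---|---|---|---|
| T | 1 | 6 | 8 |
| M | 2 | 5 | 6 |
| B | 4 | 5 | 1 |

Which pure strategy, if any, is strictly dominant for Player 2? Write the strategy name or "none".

none

L fails to dominate C at T (1<6).
C fails to dominate R at T (6<8).
R fails to dominate L at B (1<4).
No single strategy dominates all the others.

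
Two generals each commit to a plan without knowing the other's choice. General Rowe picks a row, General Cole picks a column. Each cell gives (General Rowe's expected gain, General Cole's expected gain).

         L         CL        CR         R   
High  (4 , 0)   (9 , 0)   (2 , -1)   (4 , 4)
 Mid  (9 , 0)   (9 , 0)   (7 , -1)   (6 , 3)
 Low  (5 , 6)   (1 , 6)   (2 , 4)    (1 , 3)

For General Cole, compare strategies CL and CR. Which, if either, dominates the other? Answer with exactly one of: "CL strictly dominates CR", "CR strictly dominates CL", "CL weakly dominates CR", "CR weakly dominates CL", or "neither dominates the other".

CL strictly dominates CR

Compare CL to CR across every action of General Rowe: High: 0>-1, Mid: 0>-1, Low: 6>4.
Every comparison favours CL, so CL strictly dominates CR.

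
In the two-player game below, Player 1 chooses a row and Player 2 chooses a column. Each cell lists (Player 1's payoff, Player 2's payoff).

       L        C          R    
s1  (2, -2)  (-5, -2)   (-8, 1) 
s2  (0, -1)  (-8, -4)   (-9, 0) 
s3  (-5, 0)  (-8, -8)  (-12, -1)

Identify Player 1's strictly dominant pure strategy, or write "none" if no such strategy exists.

s1

s1 vs s2: L: 2>0, C: -5>-8, R: -8>-9.
s1 vs s3: L: 2>-5, C: -5>-8, R: -8>-12.
s1 strictly beats every other strategy against every opponent action, so it is strictly dominant.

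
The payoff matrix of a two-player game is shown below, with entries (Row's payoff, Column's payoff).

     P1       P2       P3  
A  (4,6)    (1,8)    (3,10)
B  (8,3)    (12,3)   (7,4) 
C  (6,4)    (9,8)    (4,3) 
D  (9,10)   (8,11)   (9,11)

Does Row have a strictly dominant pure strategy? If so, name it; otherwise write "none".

none

A fails to dominate B at P1 (4<8).
B fails to dominate D at P1 (8<9).
C fails to dominate B at P1 (6<8).
D fails to dominate B at P2 (8<12).
No single strategy dominates all the others.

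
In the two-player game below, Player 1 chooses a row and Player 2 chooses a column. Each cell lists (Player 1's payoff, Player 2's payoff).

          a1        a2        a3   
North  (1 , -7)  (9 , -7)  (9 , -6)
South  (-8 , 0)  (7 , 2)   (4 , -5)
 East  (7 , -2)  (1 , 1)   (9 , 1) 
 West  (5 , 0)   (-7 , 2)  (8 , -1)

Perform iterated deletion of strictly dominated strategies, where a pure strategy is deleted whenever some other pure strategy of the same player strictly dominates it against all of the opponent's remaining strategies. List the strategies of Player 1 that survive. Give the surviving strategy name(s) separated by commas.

For Player 1, North strictly dominates South on the remaining columns (a1: 1>-8, a2: 9>7, a3: 9>4); eliminate South.
Player 1's strategy West is strictly dominated by East (a1: 7>5, a2: 1>-7, a3: 9>8) and is removed.
Player 2's strategy a1 is strictly dominated by a3 (North: -6>-7, East: 1>-2) and is removed.
Among the remaining strategies, none is strictly dominated by another pure strategy of the same player, so the elimination stops.
Surviving strategies — Player 1: {North, East}; Player 2: {a2, a3}.

North, East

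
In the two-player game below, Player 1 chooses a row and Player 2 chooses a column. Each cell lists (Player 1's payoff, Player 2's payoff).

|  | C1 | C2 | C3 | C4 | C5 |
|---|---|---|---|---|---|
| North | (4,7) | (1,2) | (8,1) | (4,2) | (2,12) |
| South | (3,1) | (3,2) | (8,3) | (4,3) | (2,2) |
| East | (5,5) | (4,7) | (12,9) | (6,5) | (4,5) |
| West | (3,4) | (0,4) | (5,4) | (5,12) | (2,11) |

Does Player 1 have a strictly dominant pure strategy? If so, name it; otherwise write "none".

East vs North: C1: 5>4, C2: 4>1, C3: 12>8, C4: 6>4, C5: 4>2.
East vs South: C1: 5>3, C2: 4>3, C3: 12>8, C4: 6>4, C5: 4>2.
East vs West: C1: 5>3, C2: 4>0, C3: 12>5, C4: 6>5, C5: 4>2.
East strictly beats every other strategy against every opponent action, so it is strictly dominant.

East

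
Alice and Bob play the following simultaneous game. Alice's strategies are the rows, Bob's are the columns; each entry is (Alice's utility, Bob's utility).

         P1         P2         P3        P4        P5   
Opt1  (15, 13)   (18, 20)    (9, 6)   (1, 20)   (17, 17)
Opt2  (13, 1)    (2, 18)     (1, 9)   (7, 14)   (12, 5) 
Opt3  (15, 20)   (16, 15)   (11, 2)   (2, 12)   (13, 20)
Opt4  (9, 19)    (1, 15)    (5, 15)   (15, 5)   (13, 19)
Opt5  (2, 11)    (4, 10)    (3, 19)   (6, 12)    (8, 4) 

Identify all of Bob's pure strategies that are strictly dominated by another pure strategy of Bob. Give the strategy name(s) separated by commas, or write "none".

none

Nothing dominates P1: P2 at Opt3 (20>15); P3 at Opt1 (13>6); P4 at Opt3 (20>12); P5 at Opt3 (20=20).
P2: no other strategy beats it everywhere (P1 at Opt1 (20>13); P3 at Opt1 (20>6); P4 at Opt1 (20=20); P5 at Opt1 (20>17)).
Nothing dominates P3: P1 at Opt2 (9>1); P2 at Opt4 (15=15); P4 at Opt4 (15>5); P5 at Opt2 (9>5).
P4 is not dominated — it holds its own against P1 at Opt1 (20>13); P2 at Opt1 (20=20); P3 at Opt1 (20>6); P5 at Opt1 (20>17).
P5 is not dominated — it holds its own against P1 at Opt1 (17>13); P2 at Opt3 (20>15); P3 at Opt1 (17>6); P4 at Opt3 (20>12).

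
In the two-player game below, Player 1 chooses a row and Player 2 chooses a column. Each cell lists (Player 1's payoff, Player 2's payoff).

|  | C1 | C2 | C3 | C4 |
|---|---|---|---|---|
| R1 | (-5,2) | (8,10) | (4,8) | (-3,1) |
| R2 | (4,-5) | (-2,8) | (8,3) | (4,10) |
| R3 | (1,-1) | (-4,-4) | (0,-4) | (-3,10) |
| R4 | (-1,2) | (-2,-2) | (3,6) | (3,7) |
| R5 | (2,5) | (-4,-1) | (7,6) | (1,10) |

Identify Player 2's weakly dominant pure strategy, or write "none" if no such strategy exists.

C1 fails to dominate C2 at R1 (2<10).
C2 fails to dominate C1 at R3 (-4<-1).
C3 fails to dominate C1 at R3 (-4<-1).
C4 fails to dominate C1 at R1 (1<2).
No single strategy dominates all the others.

none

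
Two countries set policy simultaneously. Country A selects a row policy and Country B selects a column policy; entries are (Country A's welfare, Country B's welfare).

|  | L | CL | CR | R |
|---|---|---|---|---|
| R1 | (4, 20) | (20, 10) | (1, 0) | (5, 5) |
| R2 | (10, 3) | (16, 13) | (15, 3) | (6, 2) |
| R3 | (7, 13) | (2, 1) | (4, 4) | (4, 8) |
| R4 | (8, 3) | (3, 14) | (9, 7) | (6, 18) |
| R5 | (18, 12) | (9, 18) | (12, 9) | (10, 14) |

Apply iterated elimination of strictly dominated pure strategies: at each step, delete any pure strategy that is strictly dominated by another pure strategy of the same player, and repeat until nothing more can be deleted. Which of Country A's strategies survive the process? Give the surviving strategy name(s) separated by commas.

R1, R2, R5

Country A's strategy R3 is strictly dominated by R2 (L: 10>7, CL: 16>2, CR: 15>4, R: 6>4) and is removed.
Row R4 is eliminated: R5 beats it against every remaining column (L: 18>8, CL: 9>3, CR: 12>9, R: 10>6).
Country B's strategy CR is strictly dominated by CL (R1: 10>0, R2: 13>3, R5: 18>9) and is removed.
For Country B, CL strictly dominates R on the remaining rows (R1: 10>5, R2: 13>2, R5: 18>14); eliminate R.
Among the remaining strategies, none is strictly dominated by another pure strategy of the same player, so the elimination stops.
Surviving strategies — Country A: {R1, R2, R5}; Country B: {L, CL}.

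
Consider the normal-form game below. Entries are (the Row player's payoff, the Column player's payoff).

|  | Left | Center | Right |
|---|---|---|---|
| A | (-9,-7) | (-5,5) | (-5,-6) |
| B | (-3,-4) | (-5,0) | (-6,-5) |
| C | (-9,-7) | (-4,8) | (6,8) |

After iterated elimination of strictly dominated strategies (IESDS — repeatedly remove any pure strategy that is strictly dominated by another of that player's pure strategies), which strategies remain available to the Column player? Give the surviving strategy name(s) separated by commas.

Center, Right

Column Left is eliminated: Center beats it against every remaining row (A: 5>-7, B: 0>-4, C: 8>-7).
Row A is eliminated: C beats it against every remaining column (Center: -4>-5, Right: 6>-5).
Row B is eliminated: C beats it against every remaining column (Center: -4>-5, Right: 6>-6).
Among the remaining strategies, none is strictly dominated by another pure strategy of the same player, so the elimination stops.
Surviving strategies — the Row player: {C}; the Column player: {Center, Right}.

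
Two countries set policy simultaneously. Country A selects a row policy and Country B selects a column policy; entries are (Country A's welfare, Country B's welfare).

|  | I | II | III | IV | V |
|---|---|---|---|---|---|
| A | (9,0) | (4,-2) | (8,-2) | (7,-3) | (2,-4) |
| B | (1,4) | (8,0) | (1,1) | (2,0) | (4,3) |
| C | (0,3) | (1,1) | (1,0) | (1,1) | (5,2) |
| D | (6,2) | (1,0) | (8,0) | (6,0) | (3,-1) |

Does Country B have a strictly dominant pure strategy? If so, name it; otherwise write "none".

I

I vs II: A: 0>-2, B: 4>0, C: 3>1, D: 2>0.
I vs III: A: 0>-2, B: 4>1, C: 3>0, D: 2>0.
I vs IV: A: 0>-3, B: 4>0, C: 3>1, D: 2>0.
I vs V: A: 0>-4, B: 4>3, C: 3>2, D: 2>-1.
I strictly beats every other strategy against every opponent action, so it is strictly dominant.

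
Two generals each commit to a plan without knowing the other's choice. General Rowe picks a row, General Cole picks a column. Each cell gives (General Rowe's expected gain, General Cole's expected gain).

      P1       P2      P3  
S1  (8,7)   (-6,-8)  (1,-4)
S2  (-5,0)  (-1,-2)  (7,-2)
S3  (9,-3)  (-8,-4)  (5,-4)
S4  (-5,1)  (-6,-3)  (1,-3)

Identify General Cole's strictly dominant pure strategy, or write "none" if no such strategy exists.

P1 vs P2: S1: 7>-8, S2: 0>-2, S3: -3>-4, S4: 1>-3.
P1 vs P3: S1: 7>-4, S2: 0>-2, S3: -3>-4, S4: 1>-3.
P1 strictly beats every other strategy against every opponent action, so it is strictly dominant.

P1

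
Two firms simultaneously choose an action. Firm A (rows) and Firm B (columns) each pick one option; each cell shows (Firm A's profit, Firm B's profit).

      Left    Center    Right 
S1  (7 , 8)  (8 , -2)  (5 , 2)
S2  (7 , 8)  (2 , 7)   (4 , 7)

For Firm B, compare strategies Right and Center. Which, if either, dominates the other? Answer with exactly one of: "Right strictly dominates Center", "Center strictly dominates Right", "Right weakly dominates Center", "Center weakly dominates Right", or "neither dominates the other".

Compare Right to Center across every action of Firm A: S1: 2>-2, S2: 7=7.
Right is at least as good everywhere and strictly better somewhere (tied only at S2), so Right weakly but not strictly dominates Center.

Right weakly dominates Center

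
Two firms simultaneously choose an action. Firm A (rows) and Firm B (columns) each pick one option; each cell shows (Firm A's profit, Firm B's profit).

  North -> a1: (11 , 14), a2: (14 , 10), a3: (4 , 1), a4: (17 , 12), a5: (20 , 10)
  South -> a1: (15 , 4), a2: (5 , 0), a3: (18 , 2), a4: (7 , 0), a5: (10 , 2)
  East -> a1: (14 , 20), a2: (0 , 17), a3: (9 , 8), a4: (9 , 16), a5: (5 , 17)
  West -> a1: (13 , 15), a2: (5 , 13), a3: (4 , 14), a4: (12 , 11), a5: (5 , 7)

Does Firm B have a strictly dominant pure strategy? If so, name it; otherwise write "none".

a1

a1 vs a2: North: 14>10, South: 4>0, East: 20>17, West: 15>13.
a1 vs a3: North: 14>1, South: 4>2, East: 20>8, West: 15>14.
a1 vs a4: North: 14>12, South: 4>0, East: 20>16, West: 15>11.
a1 vs a5: North: 14>10, South: 4>2, East: 20>17, West: 15>7.
a1 strictly beats every other strategy against every opponent action, so it is strictly dominant.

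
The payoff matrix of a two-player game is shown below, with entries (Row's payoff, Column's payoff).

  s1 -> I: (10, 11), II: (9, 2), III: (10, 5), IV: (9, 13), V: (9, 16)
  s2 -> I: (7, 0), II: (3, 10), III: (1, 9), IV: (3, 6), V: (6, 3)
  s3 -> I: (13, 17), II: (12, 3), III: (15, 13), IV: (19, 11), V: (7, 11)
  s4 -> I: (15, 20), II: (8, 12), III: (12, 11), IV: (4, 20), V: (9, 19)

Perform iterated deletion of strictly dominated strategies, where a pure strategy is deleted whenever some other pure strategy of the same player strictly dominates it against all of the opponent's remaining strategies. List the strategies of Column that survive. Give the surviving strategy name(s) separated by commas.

For Row, s1 strictly dominates s2 on the remaining columns (I: 10>7, II: 9>3, III: 10>1, IV: 9>3, V: 9>6); eliminate s2.
For Column, I strictly dominates II on the remaining rows (s1: 11>2, s3: 17>3, s4: 20>12); eliminate II.
Column's strategy III is strictly dominated by I (s1: 11>5, s3: 17>13, s4: 20>11) and is removed.
Among the remaining strategies, none is strictly dominated by another pure strategy of the same player, so the elimination stops.
Surviving strategies — Row: {s1, s3, s4}; Column: {I, IV, V}.

I, IV, V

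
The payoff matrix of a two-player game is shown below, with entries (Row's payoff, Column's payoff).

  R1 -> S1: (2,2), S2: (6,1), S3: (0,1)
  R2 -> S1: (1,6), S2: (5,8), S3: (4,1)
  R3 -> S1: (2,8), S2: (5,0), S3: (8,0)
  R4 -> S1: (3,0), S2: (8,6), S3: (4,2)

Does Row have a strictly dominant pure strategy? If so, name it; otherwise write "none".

R1 fails to dominate R2 at S3 (0<4).
R2 fails to dominate R1 at S1 (1<2).
R3 fails to dominate R1 at S1 (2=2).
R4 fails to dominate R2 at S3 (4=4).
No single strategy dominates all the others.

none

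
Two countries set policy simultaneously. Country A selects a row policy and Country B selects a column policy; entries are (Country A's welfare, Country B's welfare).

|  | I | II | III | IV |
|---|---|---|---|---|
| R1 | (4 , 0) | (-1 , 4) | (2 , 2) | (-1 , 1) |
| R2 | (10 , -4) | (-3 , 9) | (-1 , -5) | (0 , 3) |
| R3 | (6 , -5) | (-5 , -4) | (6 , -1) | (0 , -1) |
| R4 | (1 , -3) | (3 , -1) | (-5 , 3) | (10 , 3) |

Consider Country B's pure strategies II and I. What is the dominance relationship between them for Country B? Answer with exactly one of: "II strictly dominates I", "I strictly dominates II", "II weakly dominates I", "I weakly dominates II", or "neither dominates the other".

II strictly dominates I

Compare II to I across each opponent action: R1: 4>0, R2: 9>-4, R3: -4>-5, R4: -1>-3.
Every comparison favours II, so II strictly dominates I.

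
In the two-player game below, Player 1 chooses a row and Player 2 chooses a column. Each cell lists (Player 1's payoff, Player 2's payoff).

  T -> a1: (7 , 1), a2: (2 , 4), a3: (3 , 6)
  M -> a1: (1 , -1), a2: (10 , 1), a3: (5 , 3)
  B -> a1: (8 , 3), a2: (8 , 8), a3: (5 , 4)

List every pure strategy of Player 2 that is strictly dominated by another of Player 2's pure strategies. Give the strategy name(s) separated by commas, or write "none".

a1 is strictly dominated by a2 (T: 4>1, M: 1>-1, B: 8>3).
a2: no other strategy beats it everywhere (a1 at T (4>1); a3 at B (8>4)).
a3: no other strategy beats it everywhere (a1 at T (6>1); a2 at T (6>4)).

a1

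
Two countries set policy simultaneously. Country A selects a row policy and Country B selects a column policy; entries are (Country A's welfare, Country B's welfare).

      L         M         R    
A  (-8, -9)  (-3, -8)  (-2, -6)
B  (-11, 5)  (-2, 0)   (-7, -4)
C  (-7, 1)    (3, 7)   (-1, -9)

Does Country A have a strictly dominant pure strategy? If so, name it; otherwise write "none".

C

C vs A: L: -7>-8, M: 3>-3, R: -1>-2.
C vs B: L: -7>-11, M: 3>-2, R: -1>-7.
C strictly beats every other strategy against every opponent action, so it is strictly dominant.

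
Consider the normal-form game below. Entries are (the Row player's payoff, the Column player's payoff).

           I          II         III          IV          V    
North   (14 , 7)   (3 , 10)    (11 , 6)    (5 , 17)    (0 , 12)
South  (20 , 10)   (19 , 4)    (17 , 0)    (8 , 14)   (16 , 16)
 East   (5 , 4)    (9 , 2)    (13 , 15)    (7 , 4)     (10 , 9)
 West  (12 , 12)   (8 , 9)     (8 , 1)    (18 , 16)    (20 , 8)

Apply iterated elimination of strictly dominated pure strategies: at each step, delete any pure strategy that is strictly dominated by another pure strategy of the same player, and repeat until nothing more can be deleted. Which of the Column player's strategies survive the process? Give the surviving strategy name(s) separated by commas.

IV

For the Row player, South strictly dominates North on the remaining columns (I: 20>14, II: 19>3, III: 17>11, IV: 8>5, V: 16>0); eliminate North.
The Row player's strategy East is strictly dominated by South (I: 20>5, II: 19>9, III: 17>13, IV: 8>7, V: 16>10) and is removed.
The Column player's strategy I is strictly dominated by IV (South: 14>10, West: 16>12) and is removed.
The Column player's strategy II is strictly dominated by IV (South: 14>4, West: 16>9) and is removed.
The Column player's strategy III is strictly dominated by IV (South: 14>0, West: 16>1) and is removed.
Row South is eliminated: West beats it against every remaining column (IV: 18>8, V: 20>16).
Column V is eliminated: IV beats it against every remaining row (West: 16>8).
Among the remaining strategies, none is strictly dominated by another pure strategy of the same player, so the elimination stops.
Surviving strategies — the Row player: {West}; the Column player: {IV}.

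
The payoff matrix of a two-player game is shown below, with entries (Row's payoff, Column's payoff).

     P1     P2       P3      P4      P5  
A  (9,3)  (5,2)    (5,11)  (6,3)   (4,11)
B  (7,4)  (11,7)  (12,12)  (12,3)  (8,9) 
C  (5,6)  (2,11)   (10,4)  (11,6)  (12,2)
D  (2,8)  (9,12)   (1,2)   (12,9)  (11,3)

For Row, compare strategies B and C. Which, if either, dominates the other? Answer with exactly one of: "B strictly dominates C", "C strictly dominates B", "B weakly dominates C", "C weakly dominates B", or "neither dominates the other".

neither dominates the other

Compare B to C across every action of Column: P1: 7>5, P2: 11>2, P3: 12>10, P4: 12>11, P5: 8<12.
B does better at P1, P2, P3, P4 but worse at P5; neither strategy dominates the other.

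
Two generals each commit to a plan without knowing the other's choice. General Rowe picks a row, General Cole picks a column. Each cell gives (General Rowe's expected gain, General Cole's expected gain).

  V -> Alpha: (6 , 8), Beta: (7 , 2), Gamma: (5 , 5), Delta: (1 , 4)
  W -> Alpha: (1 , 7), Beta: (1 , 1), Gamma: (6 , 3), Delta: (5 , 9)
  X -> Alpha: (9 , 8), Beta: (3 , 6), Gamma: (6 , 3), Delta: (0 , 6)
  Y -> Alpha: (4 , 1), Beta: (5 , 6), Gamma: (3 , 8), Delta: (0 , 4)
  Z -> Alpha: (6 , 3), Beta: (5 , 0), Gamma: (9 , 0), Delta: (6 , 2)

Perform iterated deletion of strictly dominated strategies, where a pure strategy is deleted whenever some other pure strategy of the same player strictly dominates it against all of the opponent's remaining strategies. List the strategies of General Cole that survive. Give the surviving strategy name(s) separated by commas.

Alpha

Row W is eliminated: Z beats it against every remaining column (Alpha: 6>1, Beta: 5>1, Gamma: 9>6, Delta: 6>5).
Row Y is eliminated: V beats it against every remaining column (Alpha: 6>4, Beta: 7>5, Gamma: 5>3, Delta: 1>0).
For General Cole, Alpha strictly dominates Beta on the remaining rows (V: 8>2, X: 8>6, Z: 3>0); eliminate Beta.
General Cole's strategy Gamma is strictly dominated by Alpha (V: 8>5, X: 8>3, Z: 3>0) and is removed.
Column Delta is eliminated: Alpha beats it against every remaining row (V: 8>4, X: 8>6, Z: 3>2).
For General Rowe, X strictly dominates V on the remaining columns (Alpha: 9>6); eliminate V.
General Rowe's strategy Z is strictly dominated by X (Alpha: 9>6) and is removed.
Among the remaining strategies, none is strictly dominated by another pure strategy of the same player, so the elimination stops.
Surviving strategies — General Rowe: {X}; General Cole: {Alpha}.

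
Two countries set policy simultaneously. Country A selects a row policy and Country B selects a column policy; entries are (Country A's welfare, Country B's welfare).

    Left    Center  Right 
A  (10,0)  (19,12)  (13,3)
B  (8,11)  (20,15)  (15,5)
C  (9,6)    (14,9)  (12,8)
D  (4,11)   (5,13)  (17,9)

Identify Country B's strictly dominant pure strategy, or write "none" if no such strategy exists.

Center

Center vs Left: A: 12>0, B: 15>11, C: 9>6, D: 13>11.
Center vs Right: A: 12>3, B: 15>5, C: 9>8, D: 13>9.
Center strictly beats every other strategy against every opponent action, so it is strictly dominant.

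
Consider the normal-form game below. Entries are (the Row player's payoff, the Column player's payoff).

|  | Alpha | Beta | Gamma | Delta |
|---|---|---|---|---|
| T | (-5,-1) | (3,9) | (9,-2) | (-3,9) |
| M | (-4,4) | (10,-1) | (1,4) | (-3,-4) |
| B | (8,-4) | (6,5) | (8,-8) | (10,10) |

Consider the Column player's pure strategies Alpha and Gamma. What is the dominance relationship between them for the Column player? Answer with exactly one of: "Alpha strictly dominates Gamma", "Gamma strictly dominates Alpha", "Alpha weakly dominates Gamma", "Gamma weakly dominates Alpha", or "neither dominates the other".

Alpha's payoffs vs Gamma's, by the Row player's action — T: -1>-2, M: 4=4, B: -4>-8.
Alpha is at least as good everywhere and strictly better somewhere (tied only at M), so Alpha weakly but not strictly dominates Gamma.

Alpha weakly dominates Gamma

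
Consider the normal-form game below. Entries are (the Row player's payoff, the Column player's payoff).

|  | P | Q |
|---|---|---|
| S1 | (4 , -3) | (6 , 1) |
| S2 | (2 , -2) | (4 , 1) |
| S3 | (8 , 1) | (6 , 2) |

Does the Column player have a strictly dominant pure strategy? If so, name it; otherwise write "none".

Q vs P: S1: 1>-3, S2: 1>-2, S3: 2>1.
Q strictly beats every other strategy against every opponent action, so it is strictly dominant.

Q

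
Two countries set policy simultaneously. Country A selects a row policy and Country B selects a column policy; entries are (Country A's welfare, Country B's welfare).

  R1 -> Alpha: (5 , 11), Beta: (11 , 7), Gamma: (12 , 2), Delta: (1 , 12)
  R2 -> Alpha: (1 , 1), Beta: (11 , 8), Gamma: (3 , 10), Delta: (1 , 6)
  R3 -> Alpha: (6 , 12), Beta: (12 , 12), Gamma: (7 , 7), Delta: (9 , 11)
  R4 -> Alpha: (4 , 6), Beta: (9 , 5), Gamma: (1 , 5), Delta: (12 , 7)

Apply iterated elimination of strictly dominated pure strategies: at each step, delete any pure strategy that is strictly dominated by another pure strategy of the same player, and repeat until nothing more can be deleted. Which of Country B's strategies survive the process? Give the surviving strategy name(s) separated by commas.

Alpha, Beta, Delta

Row R2 is eliminated: R3 beats it against every remaining column (Alpha: 6>1, Beta: 12>11, Gamma: 7>3, Delta: 9>1).
For Country B, Alpha strictly dominates Gamma on the remaining rows (R1: 11>2, R3: 12>7, R4: 6>5); eliminate Gamma.
Country A's strategy R1 is strictly dominated by R3 (Alpha: 6>5, Beta: 12>11, Delta: 9>1) and is removed.
Among the remaining strategies, none is strictly dominated by another pure strategy of the same player, so the elimination stops.
Surviving strategies — Country A: {R3, R4}; Country B: {Alpha, Beta, Delta}.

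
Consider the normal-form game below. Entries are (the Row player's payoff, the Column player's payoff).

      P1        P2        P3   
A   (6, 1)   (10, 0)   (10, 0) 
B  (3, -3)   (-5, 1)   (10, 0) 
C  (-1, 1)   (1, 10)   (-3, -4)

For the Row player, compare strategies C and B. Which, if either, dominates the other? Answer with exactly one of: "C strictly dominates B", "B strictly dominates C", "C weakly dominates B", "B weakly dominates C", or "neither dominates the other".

neither dominates the other

C's payoffs vs B's, by the Column player's action — P1: -1<3, P2: 1>-5, P3: -3<10.
C does better at P2 but worse at P1, P3; neither strategy dominates the other.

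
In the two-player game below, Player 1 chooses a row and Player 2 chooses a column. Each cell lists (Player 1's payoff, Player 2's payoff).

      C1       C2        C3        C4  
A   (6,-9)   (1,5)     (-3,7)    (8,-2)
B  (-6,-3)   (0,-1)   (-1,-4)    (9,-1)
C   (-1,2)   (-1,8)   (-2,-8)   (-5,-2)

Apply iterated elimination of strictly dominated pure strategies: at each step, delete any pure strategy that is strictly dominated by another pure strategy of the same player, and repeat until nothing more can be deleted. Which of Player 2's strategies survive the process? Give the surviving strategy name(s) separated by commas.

C2, C3, C4

Column C1 is eliminated: C2 beats it against every remaining row (A: 5>-9, B: -1>-3, C: 8>2).
Row C is eliminated: B beats it against every remaining column (C2: 0>-1, C3: -1>-2, C4: 9>-5).
Among the remaining strategies, none is strictly dominated by another pure strategy of the same player, so the elimination stops.
Surviving strategies — Player 1: {A, B}; Player 2: {C2, C3, C4}.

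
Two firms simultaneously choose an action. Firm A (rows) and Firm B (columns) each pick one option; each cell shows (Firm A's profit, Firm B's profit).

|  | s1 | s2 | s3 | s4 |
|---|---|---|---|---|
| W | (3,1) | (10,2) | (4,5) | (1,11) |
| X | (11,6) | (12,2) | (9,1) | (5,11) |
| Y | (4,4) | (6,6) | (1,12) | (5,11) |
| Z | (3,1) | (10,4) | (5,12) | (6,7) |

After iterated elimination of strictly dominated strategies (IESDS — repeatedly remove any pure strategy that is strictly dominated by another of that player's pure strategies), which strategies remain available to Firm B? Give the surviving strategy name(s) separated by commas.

s3, s4

For Firm A, X strictly dominates W on the remaining columns (s1: 11>3, s2: 12>10, s3: 9>4, s4: 5>1); eliminate W.
Firm B's strategy s1 is strictly dominated by s4 (X: 11>6, Y: 11>4, Z: 7>1) and is removed.
For Firm A, Z strictly dominates Y on the remaining columns (s2: 10>6, s3: 5>1, s4: 6>5); eliminate Y.
For Firm B, s4 strictly dominates s2 on the remaining rows (X: 11>2, Z: 7>4); eliminate s2.
Among the remaining strategies, none is strictly dominated by another pure strategy of the same player, so the elimination stops.
Surviving strategies — Firm A: {X, Z}; Firm B: {s3, s4}.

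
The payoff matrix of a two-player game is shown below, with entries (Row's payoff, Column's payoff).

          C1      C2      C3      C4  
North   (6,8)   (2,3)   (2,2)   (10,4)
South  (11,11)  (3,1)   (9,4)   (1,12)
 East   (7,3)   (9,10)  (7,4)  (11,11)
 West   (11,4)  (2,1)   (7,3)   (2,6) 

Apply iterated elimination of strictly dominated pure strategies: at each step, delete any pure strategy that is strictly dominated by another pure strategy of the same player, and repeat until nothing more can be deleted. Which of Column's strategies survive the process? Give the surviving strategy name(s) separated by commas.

C4

Row's strategy North is strictly dominated by East (C1: 7>6, C2: 9>2, C3: 7>2, C4: 11>10) and is removed.
For Column, C4 strictly dominates C1 on the remaining rows (South: 12>11, East: 11>3, West: 6>4); eliminate C1.
For Column, C4 strictly dominates C2 on the remaining rows (South: 12>1, East: 11>10, West: 6>1); eliminate C2.
Column C3 is eliminated: C4 beats it against every remaining row (South: 12>4, East: 11>4, West: 6>3).
Row South is eliminated: East beats it against every remaining column (C4: 11>1).
For Row, East strictly dominates West on the remaining columns (C4: 11>2); eliminate West.
Among the remaining strategies, none is strictly dominated by another pure strategy of the same player, so the elimination stops.
Surviving strategies — Row: {East}; Column: {C4}.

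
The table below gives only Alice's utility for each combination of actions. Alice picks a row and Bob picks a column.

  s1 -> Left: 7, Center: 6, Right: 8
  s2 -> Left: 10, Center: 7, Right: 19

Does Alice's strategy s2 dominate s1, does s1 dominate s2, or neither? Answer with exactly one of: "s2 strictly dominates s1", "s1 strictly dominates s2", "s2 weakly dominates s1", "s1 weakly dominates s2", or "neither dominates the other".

s2 strictly dominates s1

s2's payoffs vs s1's, by Bob's action — Left: 10>7, Center: 7>6, Right: 19>8.
Every comparison favours s2, so s2 strictly dominates s1.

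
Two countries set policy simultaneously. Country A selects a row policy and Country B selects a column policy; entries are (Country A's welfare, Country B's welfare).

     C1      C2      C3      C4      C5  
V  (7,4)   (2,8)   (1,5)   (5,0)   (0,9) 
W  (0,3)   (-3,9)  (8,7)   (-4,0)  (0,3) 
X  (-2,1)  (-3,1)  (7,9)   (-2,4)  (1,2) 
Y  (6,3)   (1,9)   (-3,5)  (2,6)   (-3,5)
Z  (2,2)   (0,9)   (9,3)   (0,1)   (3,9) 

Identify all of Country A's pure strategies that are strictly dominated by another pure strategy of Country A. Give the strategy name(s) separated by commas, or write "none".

W, X, Y

Nothing dominates V: W at C1 (7>0); X at C1 (7>-2); Y at C1 (7>6); Z at C1 (7>2).
Z strictly dominates W — C1: 2>0, C2: 0>-3, C3: 9>8, C4: 0>-4, C5: 3>0.
Z strictly dominates X — C1: 2>-2, C2: 0>-3, C3: 9>7, C4: 0>-2, C5: 3>1.
Y is strictly dominated by V (C1: 7>6, C2: 2>1, C3: 1>-3, C4: 5>2, C5: 0>-3).
Z is not dominated — it holds its own against V at C3 (9>1); W at C1 (2>0); X at C1 (2>-2); Y at C3 (9>-3).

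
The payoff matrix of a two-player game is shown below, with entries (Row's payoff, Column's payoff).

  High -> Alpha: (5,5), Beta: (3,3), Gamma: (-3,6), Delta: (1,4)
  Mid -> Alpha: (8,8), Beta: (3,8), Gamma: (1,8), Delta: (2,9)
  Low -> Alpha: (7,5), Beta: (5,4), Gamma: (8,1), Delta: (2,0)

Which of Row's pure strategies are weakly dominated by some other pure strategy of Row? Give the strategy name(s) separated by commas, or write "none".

High

High is weakly dominated by Mid (Alpha: 8>5, Beta: 3=3, Gamma: 1>-3, Delta: 2>1).
Nothing dominates Mid: High at Alpha (8>5); Low at Alpha (8>7).
Low: no other strategy beats it everywhere (High at Alpha (7>5); Mid at Beta (5>3)).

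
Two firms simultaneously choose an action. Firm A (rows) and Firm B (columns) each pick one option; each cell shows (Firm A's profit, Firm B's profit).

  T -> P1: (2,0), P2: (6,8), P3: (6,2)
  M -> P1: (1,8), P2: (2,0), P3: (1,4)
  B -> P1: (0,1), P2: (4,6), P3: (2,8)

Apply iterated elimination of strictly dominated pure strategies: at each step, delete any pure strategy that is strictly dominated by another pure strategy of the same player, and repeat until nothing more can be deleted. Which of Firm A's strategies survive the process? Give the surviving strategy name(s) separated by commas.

For Firm A, T strictly dominates M on the remaining columns (P1: 2>1, P2: 6>2, P3: 6>1); eliminate M.
For Firm A, T strictly dominates B on the remaining columns (P1: 2>0, P2: 6>4, P3: 6>2); eliminate B.
Column P1 is eliminated: P2 beats it against every remaining row (T: 8>0).
Column P3 is eliminated: P2 beats it against every remaining row (T: 8>2).
Among the remaining strategies, none is strictly dominated by another pure strategy of the same player, so the elimination stops.
Surviving strategies — Firm A: {T}; Firm B: {P2}.

T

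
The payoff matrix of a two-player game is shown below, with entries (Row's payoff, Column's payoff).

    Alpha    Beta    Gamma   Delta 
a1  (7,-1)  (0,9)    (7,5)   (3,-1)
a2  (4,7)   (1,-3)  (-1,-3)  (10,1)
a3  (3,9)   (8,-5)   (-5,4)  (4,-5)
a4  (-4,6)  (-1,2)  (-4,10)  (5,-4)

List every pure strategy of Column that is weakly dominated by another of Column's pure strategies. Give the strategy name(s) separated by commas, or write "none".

Nothing dominates Alpha: Beta at a2 (7>-3); Gamma at a2 (7>-3); Delta at a2 (7>1).
Beta is not dominated — it holds its own against Alpha at a1 (9>-1); Gamma at a1 (9>5); Delta at a1 (9>-1).
Nothing dominates Gamma: Alpha at a1 (5>-1); Beta at a3 (4>-5); Delta at a1 (5>-1).
Delta: dominated, since Alpha does at least as well everywhere (a1: -1=-1, a2: 7>1, a3: 9>-5, a4: 6>-4).

Delta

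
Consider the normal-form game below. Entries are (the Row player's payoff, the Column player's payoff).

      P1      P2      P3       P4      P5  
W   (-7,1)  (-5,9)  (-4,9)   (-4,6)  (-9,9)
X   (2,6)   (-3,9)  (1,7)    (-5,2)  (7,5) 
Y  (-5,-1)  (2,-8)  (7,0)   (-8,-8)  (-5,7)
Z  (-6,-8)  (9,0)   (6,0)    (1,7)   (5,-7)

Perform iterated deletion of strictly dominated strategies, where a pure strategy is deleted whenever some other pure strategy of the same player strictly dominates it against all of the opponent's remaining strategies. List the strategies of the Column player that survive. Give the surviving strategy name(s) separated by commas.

P2, P3, P4, P5

Row W is eliminated: Z beats it against every remaining column (P1: -6>-7, P2: 9>-5, P3: 6>-4, P4: 1>-4, P5: 5>-9).
For the Column player, P3 strictly dominates P1 on the remaining rows (X: 7>6, Y: 0>-1, Z: 0>-8); eliminate P1.
Among the remaining strategies, none is strictly dominated by another pure strategy of the same player, so the elimination stops.
Surviving strategies — the Row player: {X, Y, Z}; the Column player: {P2, P3, P4, P5}.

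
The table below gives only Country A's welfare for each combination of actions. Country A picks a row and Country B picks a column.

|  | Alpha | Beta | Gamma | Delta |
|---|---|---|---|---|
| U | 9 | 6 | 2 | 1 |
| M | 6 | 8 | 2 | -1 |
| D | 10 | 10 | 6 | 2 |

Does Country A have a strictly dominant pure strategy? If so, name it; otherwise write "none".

D

D vs U: Alpha: 10>9, Beta: 10>6, Gamma: 6>2, Delta: 2>1.
D vs M: Alpha: 10>6, Beta: 10>8, Gamma: 6>2, Delta: 2>-1.
D strictly beats every other strategy against every opponent action, so it is strictly dominant.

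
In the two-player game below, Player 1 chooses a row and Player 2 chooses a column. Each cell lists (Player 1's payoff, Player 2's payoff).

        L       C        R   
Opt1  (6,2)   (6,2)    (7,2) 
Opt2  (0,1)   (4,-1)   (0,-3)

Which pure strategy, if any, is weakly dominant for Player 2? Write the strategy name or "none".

L vs C: Opt1: 2=2, Opt2: 1>-1.
L vs R: Opt1: 2=2, Opt2: 1>-3.
L is at least as good as every other strategy against every opponent action, so it is weakly dominant.

L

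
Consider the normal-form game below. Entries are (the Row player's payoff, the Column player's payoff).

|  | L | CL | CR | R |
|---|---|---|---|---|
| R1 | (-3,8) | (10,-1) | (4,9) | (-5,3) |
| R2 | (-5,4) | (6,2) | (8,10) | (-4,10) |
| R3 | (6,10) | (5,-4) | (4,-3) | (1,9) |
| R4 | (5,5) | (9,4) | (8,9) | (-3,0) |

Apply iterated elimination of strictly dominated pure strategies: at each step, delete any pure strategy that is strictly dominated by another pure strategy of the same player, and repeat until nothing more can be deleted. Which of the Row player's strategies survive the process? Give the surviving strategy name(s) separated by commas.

Column CL is eliminated: L beats it against every remaining row (R1: 8>-1, R2: 4>2, R3: 10>-4, R4: 5>4).
The Row player's strategy R1 is strictly dominated by R4 (L: 5>-3, CR: 8>4, R: -3>-5) and is removed.
Among the remaining strategies, none is strictly dominated by another pure strategy of the same player, so the elimination stops.
Surviving strategies — the Row player: {R2, R3, R4}; the Column player: {L, CR, R}.

R2, R3, R4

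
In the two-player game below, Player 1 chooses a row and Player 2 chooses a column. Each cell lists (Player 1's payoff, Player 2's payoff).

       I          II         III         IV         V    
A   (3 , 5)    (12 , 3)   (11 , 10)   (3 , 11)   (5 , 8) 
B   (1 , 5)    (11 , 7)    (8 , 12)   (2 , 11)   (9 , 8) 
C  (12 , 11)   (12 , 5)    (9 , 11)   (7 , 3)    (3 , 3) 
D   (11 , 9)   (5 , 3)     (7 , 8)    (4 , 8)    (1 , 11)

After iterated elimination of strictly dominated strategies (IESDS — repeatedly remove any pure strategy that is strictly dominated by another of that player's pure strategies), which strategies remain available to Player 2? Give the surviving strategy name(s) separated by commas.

Row D is eliminated: C beats it against every remaining column (I: 12>11, II: 12>5, III: 9>7, IV: 7>4, V: 3>1).
Column II is eliminated: III beats it against every remaining row (A: 10>3, B: 12>7, C: 11>5).
Player 2's strategy V is strictly dominated by III (A: 10>8, B: 12>8, C: 11>3) and is removed.
For Player 1, A strictly dominates B on the remaining columns (I: 3>1, III: 11>8, IV: 3>2); eliminate B.
Among the remaining strategies, none is strictly dominated by another pure strategy of the same player, so the elimination stops.
Surviving strategies — Player 1: {A, C}; Player 2: {I, III, IV}.

I, III, IV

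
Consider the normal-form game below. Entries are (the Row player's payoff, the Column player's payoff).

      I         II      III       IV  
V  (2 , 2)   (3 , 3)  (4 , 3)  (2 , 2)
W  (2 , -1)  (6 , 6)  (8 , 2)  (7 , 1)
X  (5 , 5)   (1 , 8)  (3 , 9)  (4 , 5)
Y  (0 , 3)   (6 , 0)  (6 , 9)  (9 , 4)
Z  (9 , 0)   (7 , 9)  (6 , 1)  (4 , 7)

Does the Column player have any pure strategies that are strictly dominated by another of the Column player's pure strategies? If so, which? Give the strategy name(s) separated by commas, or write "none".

I

I: dominated, since III does at least as well everywhere (V: 3>2, W: 2>-1, X: 9>5, Y: 9>3, Z: 1>0).
Nothing dominates II: I at V (3>2); III at V (3=3); IV at V (3>2).
Nothing dominates III: I at V (3>2); II at V (3=3); IV at V (3>2).
Nothing dominates IV: I at V (2=2); II at Y (4>0); III at Z (7>1).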